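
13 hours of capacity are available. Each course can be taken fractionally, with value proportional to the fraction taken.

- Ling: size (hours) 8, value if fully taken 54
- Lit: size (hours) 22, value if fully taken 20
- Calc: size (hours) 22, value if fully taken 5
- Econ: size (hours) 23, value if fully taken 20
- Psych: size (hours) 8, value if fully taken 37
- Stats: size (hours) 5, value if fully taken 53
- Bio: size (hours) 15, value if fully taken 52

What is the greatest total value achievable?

107

Sort by value density: Stats 53/5≈10.6, Ling 54/8≈6.75, Psych 37/8≈4.62, Bio 52/15≈3.47, Lit 20/22≈0.909, Econ 20/23≈0.87, Calc 5/22≈0.227.
All 5 hours of Stats fit (value 53) ; 8 remain.
Take all of Ling (8 hours, value 54) ; 0 hours left.
Total value = 107.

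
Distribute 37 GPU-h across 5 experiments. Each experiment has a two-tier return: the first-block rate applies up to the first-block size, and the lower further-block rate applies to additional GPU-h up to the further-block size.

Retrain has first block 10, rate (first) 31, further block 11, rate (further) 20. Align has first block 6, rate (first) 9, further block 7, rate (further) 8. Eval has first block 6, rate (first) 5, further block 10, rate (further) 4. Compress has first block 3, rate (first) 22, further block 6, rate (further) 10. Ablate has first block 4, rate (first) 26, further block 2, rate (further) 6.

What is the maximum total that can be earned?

Order all 10 blocks by rate: Retrain/T1 31 > Ablate/T1 26 > Compress/T1 22 > Retrain/T2 20 > Compress/T2 10 > Align/T1 9 > Align/T2 8 > Ablate/T2 6 > Eval/T1 5 > Eval/T2 4.
Retrain T1 at 31: fill all 10 → 27 left.
Ablate/T1 (26): +4 → 23 left.
Fill Compress T1 block (3 at 22) → 20 left.
Fill Retrain T2 block (11 at 20) → 9 left.
Compress T2 at 10: fill all 6 → 3 left.
Align T1 at 9: only 3 left, fill 3.
Total = 31×10 + 26×4 + 22×3 + 20×11 + 10×6 + 9×3 = 787.

787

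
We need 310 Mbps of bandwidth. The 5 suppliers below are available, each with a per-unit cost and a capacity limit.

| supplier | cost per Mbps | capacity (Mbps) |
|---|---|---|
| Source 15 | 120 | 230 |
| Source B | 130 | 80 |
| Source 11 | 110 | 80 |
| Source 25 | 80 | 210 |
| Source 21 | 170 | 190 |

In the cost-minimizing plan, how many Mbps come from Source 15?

20

Fill from the cheapest supplier first.
Source 25 (80): use full 210 — 100 Mbps to go.
Source 11 (110): use full 80 — 20 Mbps to go.
Source 15 (120): take the remaining 20 — done.
Source B, Source 21: unused.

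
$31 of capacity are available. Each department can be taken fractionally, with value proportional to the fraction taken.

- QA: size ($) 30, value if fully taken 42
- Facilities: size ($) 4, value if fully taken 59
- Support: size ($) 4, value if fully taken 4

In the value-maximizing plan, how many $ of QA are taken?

Best value per unit of size first: Facilities 59/4≈14.8, QA 42/30≈1.4, Support 4/4≈1.
All 4 $ of Facilities fit (value 59) → 27 remain.
Fill the last 27 $ with part of QA: 27/30 of it earns 37.8.

27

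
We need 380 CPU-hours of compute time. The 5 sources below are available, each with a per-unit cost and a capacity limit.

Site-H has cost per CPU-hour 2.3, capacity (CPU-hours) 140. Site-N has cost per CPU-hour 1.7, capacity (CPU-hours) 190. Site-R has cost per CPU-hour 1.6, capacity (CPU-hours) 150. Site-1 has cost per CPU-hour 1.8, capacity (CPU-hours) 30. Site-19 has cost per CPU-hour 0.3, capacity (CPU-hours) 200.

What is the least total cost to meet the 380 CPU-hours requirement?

351

Use sources in increasing cost order.
Site-19 (0.3): use full 200 → 180 CPU-hours to go.
Take 150 from Site-R at 1.6 → need 30 more.
Site-N at 1.7: take 30 of its 190 → requirement met.
Site-1, Site-H: unused.
Cost = 200×0.3 + 150×1.6 + 30×1.7 = 351.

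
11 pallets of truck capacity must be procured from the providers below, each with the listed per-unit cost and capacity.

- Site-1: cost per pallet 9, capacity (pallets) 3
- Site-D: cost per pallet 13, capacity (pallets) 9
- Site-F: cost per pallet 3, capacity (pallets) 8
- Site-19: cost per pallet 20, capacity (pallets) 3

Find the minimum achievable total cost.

51

Cheapest first:
Site-F at 3: take all 8 pallets — 3 still needed.
Site-1 (9): use full 3 — 0 pallets to go.
Site-D, Site-19: unused.
Cost = 8×3 + 3×9 = 51.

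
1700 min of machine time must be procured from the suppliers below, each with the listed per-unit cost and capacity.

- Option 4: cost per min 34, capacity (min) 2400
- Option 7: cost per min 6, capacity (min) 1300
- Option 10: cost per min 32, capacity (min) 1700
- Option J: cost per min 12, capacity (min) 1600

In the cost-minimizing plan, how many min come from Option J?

Use suppliers in increasing cost order.
Option 7 (6): use full 1300 ; 400 min to go.
Option J (12): take the remaining 400 ; done.
Option 10, Option 4: unused.

400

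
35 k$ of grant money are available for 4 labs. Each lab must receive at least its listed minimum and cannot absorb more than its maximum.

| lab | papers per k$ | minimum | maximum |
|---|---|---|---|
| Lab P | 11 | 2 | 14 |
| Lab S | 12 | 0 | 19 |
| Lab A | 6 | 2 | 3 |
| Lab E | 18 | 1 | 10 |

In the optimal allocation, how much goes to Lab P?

Meeting every minimum uses 2+0+2+1 = 5 k$, leaving 30.
Highest papers per k$ first: Lab E 18 > Lab S 12 > Lab P 11 > Lab A 6.
Give Lab E 9 more to hit its cap of 10 → 21 left.
Lab S: +19 to 19 (cap) → 2 left.
Lab P has room for 12 more but only 2 remain, so it gets 4.

4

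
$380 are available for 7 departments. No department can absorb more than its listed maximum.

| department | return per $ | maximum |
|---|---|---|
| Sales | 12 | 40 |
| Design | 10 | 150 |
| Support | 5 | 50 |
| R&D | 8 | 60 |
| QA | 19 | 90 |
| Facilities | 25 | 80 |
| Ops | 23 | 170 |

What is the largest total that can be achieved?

8100

Highest return per $ first: Facilities 25 > Ops 23 > QA 19 > Sales 12 > Design 10 > R&D 8 > Support 5.
Facilities takes 80 to reach its cap of 80 — 300 left.
Give Ops 170 to hit its cap of 170 — 130 left.
Give QA 90 to hit its cap of 90 — 40 left.
Sales takes 40 to reach its cap of 40 — 0 left.
Total = 12×40 + 19×90 + 25×80 + 23×170 = 8100.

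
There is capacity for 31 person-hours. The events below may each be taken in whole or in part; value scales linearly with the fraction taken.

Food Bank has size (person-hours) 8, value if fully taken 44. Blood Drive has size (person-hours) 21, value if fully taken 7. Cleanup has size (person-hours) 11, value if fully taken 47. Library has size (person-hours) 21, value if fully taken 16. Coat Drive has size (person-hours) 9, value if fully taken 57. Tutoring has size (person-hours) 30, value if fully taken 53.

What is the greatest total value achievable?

153.3

Best value per unit of size first: Coat Drive 57/9≈6.33, Food Bank 44/8≈5.5, Cleanup 47/11≈4.27, Tutoring 53/30≈1.77, Library 16/21≈0.762, Blood Drive 7/21≈0.333.
Take all of Coat Drive (9 person-hours, value 57) → 22 person-hours left.
Food Bank: take in full, 8 person-hours for value 44 → 14 left.
Cleanup: take in full, 11 person-hours for value 47 → 3 left.
3 person-hours left: a 3/30 share of Tutoring gives 53×3/30 = 5.3.
Total value = 153.3.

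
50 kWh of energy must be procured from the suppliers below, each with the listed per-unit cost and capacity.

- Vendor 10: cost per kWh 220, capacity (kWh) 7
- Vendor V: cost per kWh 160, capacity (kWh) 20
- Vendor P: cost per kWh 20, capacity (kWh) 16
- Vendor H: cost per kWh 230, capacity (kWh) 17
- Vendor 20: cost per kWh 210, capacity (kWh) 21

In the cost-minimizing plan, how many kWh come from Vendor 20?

Cheapest first:
Take 16 from Vendor P at 20 ; need 34 more.
Vendor V (160): use full 20 ; 14 kWh to go.
Vendor 20 at 210: take 14 of its 21 ; requirement met.
Vendor 10, Vendor H: unused.

14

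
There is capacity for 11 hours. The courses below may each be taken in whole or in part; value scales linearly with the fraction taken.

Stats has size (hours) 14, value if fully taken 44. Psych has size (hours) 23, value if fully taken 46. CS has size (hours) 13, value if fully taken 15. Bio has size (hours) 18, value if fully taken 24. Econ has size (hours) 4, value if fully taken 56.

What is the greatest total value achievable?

78

Rank by value-to-size ratio: Econ 56/4≈14, Stats 44/14≈3.14, Psych 46/23≈2, Bio 24/18≈1.33, CS 15/13≈1.15.
Econ: take in full, 4 hours for value 56 — 7 left.
7 hours left: a 7/14 share of Stats gives 44×7/14 = 22.
Total value = 78.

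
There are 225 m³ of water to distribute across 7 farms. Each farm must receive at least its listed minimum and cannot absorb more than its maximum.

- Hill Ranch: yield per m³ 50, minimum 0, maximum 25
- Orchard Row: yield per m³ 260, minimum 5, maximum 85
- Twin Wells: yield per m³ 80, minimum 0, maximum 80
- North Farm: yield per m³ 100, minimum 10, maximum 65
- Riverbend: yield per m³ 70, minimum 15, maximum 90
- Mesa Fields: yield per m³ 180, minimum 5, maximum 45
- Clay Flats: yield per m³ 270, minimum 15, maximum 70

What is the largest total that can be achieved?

Meeting every minimum uses 0+5+0+10+15+5+15 = 50 m³, leaving 175.
Rank by yield per m³: Clay Flats 270 > Orchard Row 260 > Mesa Fields 180 > North Farm 100 > Twin Wells 80 > Riverbend 70 > Hill Ranch 50.
Clay Flats: +55 to 70 (cap) ; 120 left.
Orchard Row: +80 to 85 (cap) ; 40 left.
Mesa Fields takes 40 more to reach its cap of 45 ; 0 left.
Total = 260×85 + 100×10 + 70×15 + 180×45 + 270×70 = 51150.

51150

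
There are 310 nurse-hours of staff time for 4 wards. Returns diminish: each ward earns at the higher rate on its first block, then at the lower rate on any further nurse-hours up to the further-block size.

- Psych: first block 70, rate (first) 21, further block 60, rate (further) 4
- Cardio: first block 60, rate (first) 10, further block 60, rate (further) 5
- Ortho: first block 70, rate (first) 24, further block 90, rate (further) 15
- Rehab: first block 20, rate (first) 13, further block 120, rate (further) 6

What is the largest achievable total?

5360

Order all 8 blocks by rate: Ortho/T1 24 > Psych/T1 21 > Ortho/T2 15 > Rehab/T1 13 > Cardio/T1 10 > Rehab/T2 6 > Cardio/T2 5 > Psych/T2 4.
Ortho T1 at 24: fill all 70 — 240 left.
Psych/T1 (21): +70 — 170 left.
Fill Ortho T2 block (90 at 15) — 80 left.
Fill Rehab T1 block (20 at 13) — 60 left.
Fill Cardio T1 block (60 at 10) — 0 left.
Total = 24×70 + 21×70 + 15×90 + 13×20 + 10×60 = 5360.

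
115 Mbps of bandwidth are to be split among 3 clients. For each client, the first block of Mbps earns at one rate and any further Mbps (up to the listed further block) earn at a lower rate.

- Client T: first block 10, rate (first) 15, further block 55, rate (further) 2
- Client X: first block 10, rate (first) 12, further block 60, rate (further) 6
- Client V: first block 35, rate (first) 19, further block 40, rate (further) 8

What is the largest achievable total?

Rank every tier by rate: Client V/first 19 > Client T/first 15 > Client X/first 12 > Client V/second 8 > Client X/second 6 > Client T/second 2.
Client V first at 19: fill all 35 ; 80 left.
Fill Client T first block (10 at 15) ; 70 left.
Fill Client X first block (10 at 12) ; 60 left.
Client V/second (8): +40 ; 20 left.
20 remain; put them into Client X second at 6.
Total = 19×35 + 15×10 + 12×10 + 8×40 + 6×20 = 1375.

1375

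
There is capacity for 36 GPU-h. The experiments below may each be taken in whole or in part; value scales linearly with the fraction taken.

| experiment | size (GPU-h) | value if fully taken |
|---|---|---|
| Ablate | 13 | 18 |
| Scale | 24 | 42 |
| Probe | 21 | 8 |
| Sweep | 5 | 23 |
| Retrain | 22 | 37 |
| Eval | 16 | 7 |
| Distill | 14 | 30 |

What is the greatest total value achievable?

82.75

Best value per unit of size first: Sweep 23/5≈4.6, Distill 30/14≈2.14, Scale 42/24≈1.75, Retrain 37/22≈1.68, Ablate 18/13≈1.38, Eval 7/16≈0.438, Probe 8/21≈0.381.
All 5 GPU-h of Sweep fit (value 23) → 31 remain.
Take all of Distill (14 GPU-h, value 30) → 17 GPU-h left.
Only 17 GPU-h remain; take 17/24 of Scale for value 42×17/24 = 29.75.
Total value = 82.75.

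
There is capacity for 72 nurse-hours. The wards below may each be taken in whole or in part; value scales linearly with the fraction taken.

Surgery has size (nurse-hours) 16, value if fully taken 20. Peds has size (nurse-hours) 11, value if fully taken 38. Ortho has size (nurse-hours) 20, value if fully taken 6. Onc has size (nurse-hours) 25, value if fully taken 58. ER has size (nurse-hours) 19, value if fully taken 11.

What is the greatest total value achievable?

127.3

Best value per unit of size first: Peds 38/11≈3.45, Onc 58/25≈2.32, Surgery 20/16≈1.25, ER 11/19≈0.579, Ortho 6/20≈0.3.
All 11 nurse-hours of Peds fit (value 38) ; 61 remain.
All 25 nurse-hours of Onc fit (value 58) ; 36 remain.
Take all of Surgery (16 nurse-hours, value 20) ; 20 nurse-hours left.
Take all of ER (19 nurse-hours, value 11) ; 1 nurse-hours left.
Fill the last 1 nurse-hours with part of Ortho: 1/20 of it earns 0.3.
Total value = 127.3.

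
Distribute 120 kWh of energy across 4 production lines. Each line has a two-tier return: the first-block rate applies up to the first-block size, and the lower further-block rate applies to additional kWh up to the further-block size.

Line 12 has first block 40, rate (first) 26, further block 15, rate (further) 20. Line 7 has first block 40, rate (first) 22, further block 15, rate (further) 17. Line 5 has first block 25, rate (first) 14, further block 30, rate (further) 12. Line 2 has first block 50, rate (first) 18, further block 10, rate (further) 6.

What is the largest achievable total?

Treat each block as its own option and order by rate: Line 12/T1 26 > Line 7/T1 22 > Line 12/T2 20 > Line 2/T1 18 > Line 7/T2 17 > Line 5/T1 14 > Line 5/T2 12 > Line 2/T2 6.
Line 12/T1 (26): +40 → 80 left.
Fill Line 7 T1 block (40 at 22) → 40 left.
Fill Line 12 T2 block (15 at 20) → 25 left.
Line 2/T1: +25 of 50 at 18; pool empty.
Total = 26×40 + 22×40 + 20×15 + 18×25 = 2670.

2670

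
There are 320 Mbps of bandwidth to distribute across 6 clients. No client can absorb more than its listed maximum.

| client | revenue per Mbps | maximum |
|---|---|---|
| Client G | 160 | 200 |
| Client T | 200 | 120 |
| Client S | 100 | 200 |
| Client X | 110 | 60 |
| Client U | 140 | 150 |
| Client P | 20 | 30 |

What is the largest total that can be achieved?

Rank by revenue per Mbps: Client T 200 > Client G 160 > Client U 140 > Client X 110 > Client S 100 > Client P 20.
Client T takes 120 to reach its cap of 120 — 200 left.
Client G: +200 to 200 (cap) — 0 left.
Total = 160×200 + 200×120 = 56000.

56000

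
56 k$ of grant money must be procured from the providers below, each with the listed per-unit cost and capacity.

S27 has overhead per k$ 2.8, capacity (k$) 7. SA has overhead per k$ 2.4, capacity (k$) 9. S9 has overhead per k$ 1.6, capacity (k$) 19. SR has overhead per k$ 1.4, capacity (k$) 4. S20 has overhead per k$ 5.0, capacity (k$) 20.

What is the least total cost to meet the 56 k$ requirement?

162.2

Fill from the cheapest provider first.
Take 4 from SR at 1.4 — need 52 more.
Take 19 from S9 at 1.6 — need 33 more.
SA at 2.4: take all 9 k$ — 24 still needed.
Take 7 from S27 at 2.8 — need 17 more.
S20 at 5.0: take 17 of its 20 — requirement met.
Cost = 4×1.4 + 19×1.6 + 9×2.4 + 7×2.8 + 17×5.0 = 162.2.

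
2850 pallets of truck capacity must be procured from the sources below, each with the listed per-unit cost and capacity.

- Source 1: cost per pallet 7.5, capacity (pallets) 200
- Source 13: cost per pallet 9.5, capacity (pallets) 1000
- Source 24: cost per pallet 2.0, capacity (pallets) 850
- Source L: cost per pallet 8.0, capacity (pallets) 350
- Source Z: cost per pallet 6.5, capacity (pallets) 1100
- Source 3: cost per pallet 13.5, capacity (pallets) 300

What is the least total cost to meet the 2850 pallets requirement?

16475

Cheapest first:
Source 24 (2.0): use full 850 ; 2000 pallets to go.
Source Z (6.5): use full 1100 ; 900 pallets to go.
Take 200 from Source 1 at 7.5 ; need 700 more.
Take 350 from Source L at 8.0 ; need 350 more.
Take 350 from Source 13 at 9.5 to finish.
Source 3: unused.
Cost = 850×2.0 + 1100×6.5 + 200×7.5 + 350×8.0 + 350×9.5 = 16475.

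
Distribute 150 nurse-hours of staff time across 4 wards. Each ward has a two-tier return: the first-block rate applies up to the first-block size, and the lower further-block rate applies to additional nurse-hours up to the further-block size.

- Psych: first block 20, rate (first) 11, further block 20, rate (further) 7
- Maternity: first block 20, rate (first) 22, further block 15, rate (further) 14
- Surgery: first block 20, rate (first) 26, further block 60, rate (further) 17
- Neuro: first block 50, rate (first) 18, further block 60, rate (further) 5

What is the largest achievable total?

2880

Treat each block as its own option and order by rate: Surgery/first 26 > Maternity/first 22 > Neuro/first 18 > Surgery/second 17 > Maternity/second 14 > Psych/first 11 > Psych/second 7 > Neuro/second 5.
Surgery first at 26: fill all 20 ; 130 left.
Maternity/first (22): +20 ; 110 left.
Neuro/first (18): +50 ; 60 left.
Fill Surgery second block (60 at 17) ; 0 left.
Total = 26×20 + 22×20 + 18×50 + 17×60 = 2880.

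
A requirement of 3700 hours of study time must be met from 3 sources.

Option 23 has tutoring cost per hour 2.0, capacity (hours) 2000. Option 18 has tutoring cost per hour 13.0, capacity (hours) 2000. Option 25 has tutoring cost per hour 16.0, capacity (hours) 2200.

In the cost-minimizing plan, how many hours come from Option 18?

Cheapest first:
Take 2000 from Option 23 at 2.0 — need 1700 more.
Option 18 (13.0): take the remaining 1700 — done.
Option 25: unused.

1700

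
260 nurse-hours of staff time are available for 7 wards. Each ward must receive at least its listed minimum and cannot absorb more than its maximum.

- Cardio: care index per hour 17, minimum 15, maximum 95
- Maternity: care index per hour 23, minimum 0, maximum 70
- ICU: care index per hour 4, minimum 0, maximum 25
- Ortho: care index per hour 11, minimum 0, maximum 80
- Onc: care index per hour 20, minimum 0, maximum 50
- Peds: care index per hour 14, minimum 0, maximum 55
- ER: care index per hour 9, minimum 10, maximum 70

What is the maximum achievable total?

Meeting every minimum uses 15+0+0+0+0+0+10 = 25 nurse-hours, leaving 235.
Order the wards by care index per hour: Maternity 23 > Onc 20 > Cardio 17 > Peds 14 > Ortho 11 > ER 9 > ICU 4.
Maternity: +70 to 70 (cap) — 165 left.
Onc takes 50 more to reach its cap of 50 — 115 left.
Cardio: +80 to 95 (cap) — 35 left.
Only 35 left; Peds takes them to reach 35.
Total = 17×95 + 23×70 + 20×50 + 14×35 + 9×10 = 4805.

4805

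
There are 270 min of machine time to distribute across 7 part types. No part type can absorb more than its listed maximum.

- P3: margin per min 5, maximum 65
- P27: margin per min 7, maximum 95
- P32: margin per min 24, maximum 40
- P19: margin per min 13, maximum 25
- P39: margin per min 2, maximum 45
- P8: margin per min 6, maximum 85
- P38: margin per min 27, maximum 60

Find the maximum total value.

Order the part types by margin per min: P38 27 > P32 24 > P19 13 > P27 7 > P8 6 > P3 5 > P39 2.
P38 takes 60 to reach its cap of 60 ; 210 left.
P32: +40 to 40 (cap) ; 170 left.
P19 takes 25 to reach its cap of 25 ; 145 left.
P27: +95 to 95 (cap) ; 50 left.
P8: +50 (room for 85) → 50. Pool exhausted.
Total = 7×95 + 24×40 + 13×25 + 6×50 + 27×60 = 3870.

3870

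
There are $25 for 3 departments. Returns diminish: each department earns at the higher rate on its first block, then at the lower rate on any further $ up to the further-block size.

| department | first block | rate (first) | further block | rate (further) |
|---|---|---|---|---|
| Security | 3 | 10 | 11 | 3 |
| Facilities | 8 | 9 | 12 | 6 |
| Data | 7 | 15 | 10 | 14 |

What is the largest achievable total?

320

Rank every tier by rate: Data/T1 15 > Data/T2 14 > Security/T1 10 > Facilities/T1 9 > Facilities/T2 6 > Security/T2 3.
Data T1 at 15: fill all 7 → 18 left.
Data T2 at 14: fill all 10 → 8 left.
Security/T1 (10): +3 → 5 left.
5 remain; put them into Facilities T1 at 9.
Total = 15×7 + 14×10 + 10×3 + 9×5 = 320.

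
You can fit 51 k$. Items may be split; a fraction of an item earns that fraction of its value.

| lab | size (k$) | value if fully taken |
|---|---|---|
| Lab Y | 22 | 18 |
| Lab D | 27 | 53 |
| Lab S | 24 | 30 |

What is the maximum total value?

83

Best value per unit of size first: Lab D 53/27≈1.96, Lab S 30/24≈1.25, Lab Y 18/22≈0.818.
Lab D: take in full, 27 k$ for value 53 ; 24 left.
Take all of Lab S (24 k$, value 30) ; 0 k$ left.
Total value = 83.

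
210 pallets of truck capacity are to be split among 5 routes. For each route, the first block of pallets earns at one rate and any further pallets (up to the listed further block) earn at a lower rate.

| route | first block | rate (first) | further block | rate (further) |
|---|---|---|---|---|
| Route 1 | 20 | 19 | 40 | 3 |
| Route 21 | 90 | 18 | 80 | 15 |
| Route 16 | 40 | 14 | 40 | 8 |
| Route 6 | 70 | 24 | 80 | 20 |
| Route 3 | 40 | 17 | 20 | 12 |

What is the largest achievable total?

4380

Treat each block as its own option and order by rate: Route 6/T1 24 > Route 6/T2 20 > Route 1/T1 19 > Route 21/T1 18 > Route 3/T1 17 > Route 21/T2 15 > Route 16/T1 14 > Route 3/T2 12 > Route 16/T2 8 > Route 1/T2 3.
Route 6 T1 at 24: fill all 70 → 140 left.
Route 6 T2 at 20: fill all 80 → 60 left.
Route 1 T1 at 19: fill all 20 → 40 left.
40 remain; put them into Route 21 T1 at 18.
Total = 24×70 + 20×80 + 19×20 + 18×40 = 4380.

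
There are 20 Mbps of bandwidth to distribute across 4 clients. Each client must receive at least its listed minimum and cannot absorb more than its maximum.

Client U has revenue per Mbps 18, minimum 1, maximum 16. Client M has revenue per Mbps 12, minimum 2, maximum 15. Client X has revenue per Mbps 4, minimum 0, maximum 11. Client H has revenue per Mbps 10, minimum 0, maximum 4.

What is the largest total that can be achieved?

Meeting every minimum uses 1+2+0+0 = 3 Mbps, leaving 17.
Rank by revenue per Mbps: Client U 18 > Client M 12 > Client H 10 > Client X 4.
Client U takes 15 more to reach its cap of 16 — 2 left.
Client M: +2 (room for 13) → 4. Pool exhausted.
Total = 18×16 + 12×4 = 336.

336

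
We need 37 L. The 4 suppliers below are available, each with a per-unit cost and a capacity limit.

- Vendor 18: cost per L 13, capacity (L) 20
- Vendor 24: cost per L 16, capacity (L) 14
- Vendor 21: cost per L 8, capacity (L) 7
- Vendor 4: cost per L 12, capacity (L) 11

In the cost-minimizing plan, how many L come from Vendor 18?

Cheapest first:
Vendor 21 (8): use full 7 — 30 L to go.
Vendor 4 at 12: take all 11 L — 19 still needed.
Take 19 from Vendor 18 at 13 to finish.
Vendor 24: unused.

19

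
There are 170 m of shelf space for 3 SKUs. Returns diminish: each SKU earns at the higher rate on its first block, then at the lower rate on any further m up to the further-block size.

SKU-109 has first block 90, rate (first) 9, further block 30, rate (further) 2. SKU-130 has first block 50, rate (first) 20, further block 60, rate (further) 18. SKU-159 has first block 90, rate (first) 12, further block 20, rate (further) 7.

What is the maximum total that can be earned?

Rank every tier by rate: SKU-130/T1 20 > SKU-130/T2 18 > SKU-159/T1 12 > SKU-109/T1 9 > SKU-159/T2 7 > SKU-109/T2 2.
SKU-130/T1 (20): +50 ; 120 left.
SKU-130/T2 (18): +60 ; 60 left.
SKU-159 T1 at 12: only 60 left, fill 60.
Total = 20×50 + 18×60 + 12×60 = 2800.

2800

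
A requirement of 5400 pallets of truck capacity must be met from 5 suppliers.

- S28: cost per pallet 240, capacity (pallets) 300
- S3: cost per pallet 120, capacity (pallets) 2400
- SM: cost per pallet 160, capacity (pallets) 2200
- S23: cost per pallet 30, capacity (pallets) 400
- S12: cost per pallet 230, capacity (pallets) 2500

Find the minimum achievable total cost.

744000

Cheapest first:
Take 400 from S23 at 30 — need 5000 more.
Take 2400 from S3 at 120 — need 2600 more.
SM at 160: take all 2200 pallets — 400 still needed.
S12 at 230: take 400 of its 2500 — requirement met.
S28: unused.
Cost = 400×30 + 2400×120 + 2200×160 + 400×230 = 744000.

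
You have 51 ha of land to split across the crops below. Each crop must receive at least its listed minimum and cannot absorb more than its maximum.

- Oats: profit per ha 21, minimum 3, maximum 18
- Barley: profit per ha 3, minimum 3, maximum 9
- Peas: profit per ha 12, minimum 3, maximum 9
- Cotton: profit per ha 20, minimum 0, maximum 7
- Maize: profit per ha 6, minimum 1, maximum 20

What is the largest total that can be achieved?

719

Meeting every minimum uses 3+3+3+0+1 = 10 ha, leaving 41.
Rank by profit per ha: Oats 21 > Cotton 20 > Peas 12 > Maize 6 > Barley 3.
Give Oats 15 more to hit its cap of 18 — 26 left.
Cotton takes 7 more to reach its cap of 7 — 19 left.
Peas: +6 to 9 (cap) — 13 left.
Maize: +13 (room for 19) → 14. Pool exhausted.
Total = 21×18 + 3×3 + 12×9 + 20×7 + 6×14 = 719.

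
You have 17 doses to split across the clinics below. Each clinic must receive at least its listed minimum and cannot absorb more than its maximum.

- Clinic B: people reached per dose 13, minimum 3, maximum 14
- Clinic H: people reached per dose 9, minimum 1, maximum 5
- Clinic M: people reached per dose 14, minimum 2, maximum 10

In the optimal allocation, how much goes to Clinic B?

Meeting every minimum uses 3+1+2 = 6 doses, leaving 11.
Rank by people reached per dose: Clinic M 14 > Clinic B 13 > Clinic H 9.
Clinic M takes 8 more to reach its cap of 10 — 3 left.
Clinic B has room for 11 more but only 3 remain, so it gets 6.

6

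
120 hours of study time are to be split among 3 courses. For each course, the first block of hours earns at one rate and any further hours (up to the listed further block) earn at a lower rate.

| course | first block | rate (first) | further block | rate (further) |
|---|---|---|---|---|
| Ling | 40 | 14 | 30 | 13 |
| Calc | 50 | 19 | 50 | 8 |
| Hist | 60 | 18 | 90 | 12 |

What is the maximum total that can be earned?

Order all 6 blocks by rate: Calc/first 19 > Hist/first 18 > Ling/first 14 > Ling/second 13 > Hist/second 12 > Calc/second 8.
Fill Calc first block (50 at 19) → 70 left.
Hist first at 18: fill all 60 → 10 left.
Ling/first: +10 of 40 at 14; pool empty.
Total = 19×50 + 18×60 + 14×10 = 2170.

2170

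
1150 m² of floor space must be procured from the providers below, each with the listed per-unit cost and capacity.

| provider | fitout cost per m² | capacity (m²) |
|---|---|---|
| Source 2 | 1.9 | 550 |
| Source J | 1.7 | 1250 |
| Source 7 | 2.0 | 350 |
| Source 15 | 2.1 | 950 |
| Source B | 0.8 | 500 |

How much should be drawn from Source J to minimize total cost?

Use providers in increasing cost order.
Source B at 0.8: take all 500 m² — 650 still needed.
Source J at 1.7: take 650 of its 1250 — requirement met.
Source 2, Source 7, Source 15: unused.

650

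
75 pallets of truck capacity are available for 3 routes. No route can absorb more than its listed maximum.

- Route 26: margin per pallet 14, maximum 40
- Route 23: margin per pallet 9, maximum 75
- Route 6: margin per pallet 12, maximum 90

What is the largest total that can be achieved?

Rank by margin per pallet: Route 26 14 > Route 6 12 > Route 23 9.
Route 26: +40 to 40 (cap) — 35 left.
Route 6: +35 (room for 90) → 35. Pool exhausted.
Total = 14×40 + 12×35 = 980.

980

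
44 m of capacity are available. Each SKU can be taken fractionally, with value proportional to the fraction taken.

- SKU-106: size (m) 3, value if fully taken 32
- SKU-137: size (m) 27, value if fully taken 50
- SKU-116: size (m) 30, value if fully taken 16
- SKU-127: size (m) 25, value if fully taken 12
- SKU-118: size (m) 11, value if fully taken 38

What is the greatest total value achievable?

121.6

Best value per unit of size first: SKU-106 32/3≈10.7, SKU-118 38/11≈3.45, SKU-137 50/27≈1.85, SKU-116 16/30≈0.533, SKU-127 12/25≈0.48.
SKU-106: take in full, 3 m for value 32 ; 41 left.
All 11 m of SKU-118 fit (value 38) ; 30 remain.
SKU-137: take in full, 27 m for value 50 ; 3 left.
Fill the last 3 m with part of SKU-116: 3/30 of it earns 1.6.
Total value = 121.6.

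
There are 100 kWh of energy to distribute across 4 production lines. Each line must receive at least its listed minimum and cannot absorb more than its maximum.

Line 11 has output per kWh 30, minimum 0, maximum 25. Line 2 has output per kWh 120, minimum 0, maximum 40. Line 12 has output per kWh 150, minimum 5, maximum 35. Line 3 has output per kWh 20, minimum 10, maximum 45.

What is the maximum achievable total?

Meeting every minimum uses 0+0+5+10 = 15 kWh, leaving 85.
Rank by output per kWh: Line 12 150 > Line 2 120 > Line 11 30 > Line 3 20.
Line 12: +30 to 35 (cap) ; 55 left.
Line 2 takes 40 more to reach its cap of 40 ; 15 left.
Line 11: +15 (room for 25) → 15. Pool exhausted.
Total = 30×15 + 120×40 + 150×35 + 20×10 = 10700.

10700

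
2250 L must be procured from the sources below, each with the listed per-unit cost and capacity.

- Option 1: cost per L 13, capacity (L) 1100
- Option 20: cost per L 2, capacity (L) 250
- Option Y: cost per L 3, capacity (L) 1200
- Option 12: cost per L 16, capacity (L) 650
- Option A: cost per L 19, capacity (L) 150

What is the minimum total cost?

14500

Fill from the cheapest source first.
Take 250 from Option 20 at 2 ; need 2000 more.
Option Y at 3: take all 1200 L ; 800 still needed.
Option 1 (13): take the remaining 800 ; done.
Option 12, Option A: unused.
Cost = 250×2 + 1200×3 + 800×13 = 14500.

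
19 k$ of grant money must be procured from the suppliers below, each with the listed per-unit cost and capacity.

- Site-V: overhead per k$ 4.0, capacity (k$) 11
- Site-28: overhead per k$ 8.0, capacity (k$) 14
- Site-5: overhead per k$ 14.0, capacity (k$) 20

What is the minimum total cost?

Fill from the cheapest supplier first.
Site-V (4.0): use full 11 — 8 k$ to go.
Take 8 from Site-28 at 8.0 to finish.
Site-5: unused.
Cost = 11×4.0 + 8×8.0 = 108.

108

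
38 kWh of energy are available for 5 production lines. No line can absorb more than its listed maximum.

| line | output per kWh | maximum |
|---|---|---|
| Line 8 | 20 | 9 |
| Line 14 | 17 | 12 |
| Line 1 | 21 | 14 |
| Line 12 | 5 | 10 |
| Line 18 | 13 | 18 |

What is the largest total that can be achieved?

Rank by output per kWh: Line 1 21 > Line 8 20 > Line 14 17 > Line 18 13 > Line 12 5.
Give Line 1 14 to hit its cap of 14 — 24 left.
Give Line 8 9 to hit its cap of 9 — 15 left.
Line 14 takes 12 to reach its cap of 12 — 3 left.
Only 3 left; Line 18 takes them to reach 3.
Total = 20×9 + 17×12 + 21×14 + 13×3 = 717.

717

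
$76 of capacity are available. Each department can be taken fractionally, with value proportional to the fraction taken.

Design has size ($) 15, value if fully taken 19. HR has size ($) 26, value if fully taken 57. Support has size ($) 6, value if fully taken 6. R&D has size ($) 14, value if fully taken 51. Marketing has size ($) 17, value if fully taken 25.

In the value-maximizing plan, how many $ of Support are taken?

4

Sort by value density: R&D 51/14≈3.64, HR 57/26≈2.19, Marketing 25/17≈1.47, Design 19/15≈1.27, Support 6/6≈1.
All 14 $ of R&D fit (value 51) ; 62 remain.
All 26 $ of HR fit (value 57) ; 36 remain.
Take all of Marketing (17 $, value 25) ; 19 $ left.
All 15 $ of Design fit (value 19) ; 4 remain.
4 $ left: a 4/6 share of Support gives 6×4/6 = 4.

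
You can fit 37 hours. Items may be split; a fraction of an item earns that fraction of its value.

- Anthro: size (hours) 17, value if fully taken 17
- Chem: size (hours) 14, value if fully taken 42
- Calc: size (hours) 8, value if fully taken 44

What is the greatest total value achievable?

Best value per unit of size first: Calc 44/8≈5.5, Chem 42/14≈3, Anthro 17/17≈1.
Calc: take in full, 8 hours for value 44 → 29 left.
Take all of Chem (14 hours, value 42) → 15 hours left.
15 hours left: a 15/17 share of Anthro gives 17×15/17 = 15.
Total value = 101.

101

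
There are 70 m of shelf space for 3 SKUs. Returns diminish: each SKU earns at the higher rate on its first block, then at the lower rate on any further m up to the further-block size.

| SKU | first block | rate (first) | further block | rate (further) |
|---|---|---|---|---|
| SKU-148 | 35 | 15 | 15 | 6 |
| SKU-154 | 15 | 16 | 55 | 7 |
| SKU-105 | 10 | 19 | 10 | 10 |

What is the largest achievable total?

Rank every tier by rate: SKU-105/tier1 19 > SKU-154/tier1 16 > SKU-148/tier1 15 > SKU-105/tier2 10 > SKU-154/tier2 7 > SKU-148/tier2 6.
SKU-105 tier1 at 19: fill all 10 ; 60 left.
Fill SKU-154 tier1 block (15 at 16) ; 45 left.
SKU-148/tier1 (15): +35 ; 10 left.
Fill SKU-105 tier2 block (10 at 10) ; 0 left.
Total = 19×10 + 16×15 + 15×35 + 10×10 = 1055.

1055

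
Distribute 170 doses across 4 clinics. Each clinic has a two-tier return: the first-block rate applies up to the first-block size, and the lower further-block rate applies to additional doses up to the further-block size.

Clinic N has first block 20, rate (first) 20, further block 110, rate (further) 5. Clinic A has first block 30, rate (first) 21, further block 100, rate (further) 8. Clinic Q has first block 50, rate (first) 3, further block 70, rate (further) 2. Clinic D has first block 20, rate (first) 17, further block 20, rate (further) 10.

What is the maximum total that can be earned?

2210

Treat each block as its own option and order by rate: Clinic A/T1 21 > Clinic N/T1 20 > Clinic D/T1 17 > Clinic D/T2 10 > Clinic A/T2 8 > Clinic N/T2 5 > Clinic Q/T1 3 > Clinic Q/T2 2.
Fill Clinic A T1 block (30 at 21) ; 140 left.
Clinic N/T1 (20): +20 ; 120 left.
Clinic D/T1 (17): +20 ; 100 left.
Clinic D T2 at 10: fill all 20 ; 80 left.
Clinic A T2 at 8: only 80 left, fill 80.
Total = 21×30 + 20×20 + 17×20 + 10×20 + 8×80 = 2210.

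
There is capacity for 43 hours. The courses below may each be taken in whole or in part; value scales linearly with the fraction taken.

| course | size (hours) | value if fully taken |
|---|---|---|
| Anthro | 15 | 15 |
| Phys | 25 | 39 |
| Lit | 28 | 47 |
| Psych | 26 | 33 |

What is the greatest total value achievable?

70.4

Sort by value density: Lit 47/28≈1.68, Phys 39/25≈1.56, Psych 33/26≈1.27, Anthro 15/15≈1.
Take all of Lit (28 hours, value 47) → 15 hours left.
Only 15 hours remain; take 15/25 of Phys for value 39×15/25 = 23.4.
Total value = 70.4.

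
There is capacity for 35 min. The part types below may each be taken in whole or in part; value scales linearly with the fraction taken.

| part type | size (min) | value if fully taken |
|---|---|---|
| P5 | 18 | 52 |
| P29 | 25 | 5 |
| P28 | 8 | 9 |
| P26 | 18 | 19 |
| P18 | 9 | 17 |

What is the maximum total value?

Rank by value-to-size ratio: P5 52/18≈2.89, P18 17/9≈1.89, P28 9/8≈1.12, P26 19/18≈1.06, P29 5/25≈0.2.
Take all of P5 (18 min, value 52) → 17 min left.
All 9 min of P18 fit (value 17) → 8 remain.
Take all of P28 (8 min, value 9) → 0 min left.
Total value = 78.

78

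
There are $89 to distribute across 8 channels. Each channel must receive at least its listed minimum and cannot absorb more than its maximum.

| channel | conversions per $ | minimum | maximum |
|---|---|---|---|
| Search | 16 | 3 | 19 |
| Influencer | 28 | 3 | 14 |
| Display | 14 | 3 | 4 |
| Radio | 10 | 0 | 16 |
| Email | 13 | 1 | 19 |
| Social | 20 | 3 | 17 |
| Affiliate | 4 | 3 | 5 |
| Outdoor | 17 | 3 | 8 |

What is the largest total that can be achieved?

Meeting every minimum uses 3+3+3+0+1+3+3+3 = 19 $, leaving 70.
Highest conversions per $ first: Influencer 28 > Social 20 > Outdoor 17 > Search 16 > Display 14 > Email 13 > Radio 10 > Affiliate 4.
Influencer: +11 to 14 (cap) ; 59 left.
Social: +14 to 17 (cap) ; 45 left.
Outdoor takes 5 more to reach its cap of 8 ; 40 left.
Search: +16 to 19 (cap) ; 24 left.
Give Display 1 more to hit its cap of 4 ; 23 left.
Give Email 18 more to hit its cap of 19 ; 5 left.
Radio: +5 (room for 16) → 5. Pool exhausted.
Total = 16×19 + 28×14 + 14×4 + 10×5 + 13×19 + 20×17 + 4×3 + 17×8 = 1537.

1537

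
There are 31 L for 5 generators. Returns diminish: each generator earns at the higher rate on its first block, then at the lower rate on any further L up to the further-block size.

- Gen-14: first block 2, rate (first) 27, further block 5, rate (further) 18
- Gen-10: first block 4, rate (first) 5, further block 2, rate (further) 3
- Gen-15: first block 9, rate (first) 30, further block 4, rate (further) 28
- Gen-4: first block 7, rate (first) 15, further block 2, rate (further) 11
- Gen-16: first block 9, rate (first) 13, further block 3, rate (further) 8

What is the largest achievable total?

Order all 10 blocks by rate: Gen-15/T1 30 > Gen-15/T2 28 > Gen-14/T1 27 > Gen-14/T2 18 > Gen-4/T1 15 > Gen-16/T1 13 > Gen-4/T2 11 > Gen-16/T2 8 > Gen-10/T1 5 > Gen-10/T2 3.
Fill Gen-15 T1 block (9 at 30) ; 22 left.
Gen-15 T2 at 28: fill all 4 ; 18 left.
Fill Gen-14 T1 block (2 at 27) ; 16 left.
Gen-14/T2 (18): +5 ; 11 left.
Gen-4 T1 at 15: fill all 7 ; 4 left.
Gen-16/T1: +4 of 9 at 13; pool empty.
Total = 30×9 + 28×4 + 27×2 + 18×5 + 15×7 + 13×4 = 683.

683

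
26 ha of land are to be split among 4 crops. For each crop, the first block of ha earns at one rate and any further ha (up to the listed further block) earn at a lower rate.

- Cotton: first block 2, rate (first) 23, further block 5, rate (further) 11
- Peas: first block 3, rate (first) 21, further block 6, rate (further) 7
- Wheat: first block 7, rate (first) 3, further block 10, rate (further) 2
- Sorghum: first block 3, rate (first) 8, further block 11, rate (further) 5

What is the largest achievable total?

265

Rank every tier by rate: Cotton/tier1 23 > Peas/tier1 21 > Cotton/tier2 11 > Sorghum/tier1 8 > Peas/tier2 7 > Sorghum/tier2 5 > Wheat/tier1 3 > Wheat/tier2 2.
Cotton tier1 at 23: fill all 2 ; 24 left.
Fill Peas tier1 block (3 at 21) ; 21 left.
Cotton tier2 at 11: fill all 5 ; 16 left.
Fill Sorghum tier1 block (3 at 8) ; 13 left.
Peas/tier2 (7): +6 ; 7 left.
7 remain; put them into Sorghum tier2 at 5.
Total = 23×2 + 21×3 + 11×5 + 8×3 + 7×6 + 5×7 = 265.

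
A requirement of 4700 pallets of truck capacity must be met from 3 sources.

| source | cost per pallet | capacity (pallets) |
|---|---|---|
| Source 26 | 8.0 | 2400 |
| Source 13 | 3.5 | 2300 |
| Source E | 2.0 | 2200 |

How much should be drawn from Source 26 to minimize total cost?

200

Fill from the cheapest source first.
Source E (2.0): use full 2200 ; 2500 pallets to go.
Source 13 (3.5): use full 2300 ; 200 pallets to go.
Source 26 at 8.0: take 200 of its 2400 ; requirement met.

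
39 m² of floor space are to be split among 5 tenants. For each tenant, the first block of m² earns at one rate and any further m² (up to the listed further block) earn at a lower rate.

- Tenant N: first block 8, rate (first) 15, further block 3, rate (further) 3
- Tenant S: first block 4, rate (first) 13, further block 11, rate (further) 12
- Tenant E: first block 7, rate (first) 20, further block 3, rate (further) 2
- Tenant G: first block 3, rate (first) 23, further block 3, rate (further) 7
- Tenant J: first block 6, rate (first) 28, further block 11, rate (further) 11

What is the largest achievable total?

681

Order all 10 blocks by rate: Tenant J/T1 28 > Tenant G/T1 23 > Tenant E/T1 20 > Tenant N/T1 15 > Tenant S/T1 13 > Tenant S/T2 12 > Tenant J/T2 11 > Tenant G/T2 7 > Tenant N/T2 3 > Tenant E/T2 2.
Fill Tenant J T1 block (6 at 28) → 33 left.
Tenant G/T1 (23): +3 → 30 left.
Fill Tenant E T1 block (7 at 20) → 23 left.
Tenant N T1 at 15: fill all 8 → 15 left.
Fill Tenant S T1 block (4 at 13) → 11 left.
Tenant S T2 at 12: fill all 11 → 0 left.
Total = 28×6 + 23×3 + 20×7 + 15×8 + 13×4 + 12×11 = 681.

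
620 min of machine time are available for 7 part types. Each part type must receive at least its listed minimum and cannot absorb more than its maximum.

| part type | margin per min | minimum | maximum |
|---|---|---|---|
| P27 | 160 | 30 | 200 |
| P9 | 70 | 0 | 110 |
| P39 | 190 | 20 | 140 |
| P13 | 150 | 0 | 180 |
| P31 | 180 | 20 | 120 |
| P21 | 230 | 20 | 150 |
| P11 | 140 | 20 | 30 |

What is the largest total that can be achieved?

Meeting every minimum uses 30+0+20+0+20+20+20 = 110 min, leaving 510.
Order the part types by margin per min: P21 230 > P39 190 > P31 180 > P27 160 > P13 150 > P11 140 > P9 70.
P21: +130 to 150 (cap) — 380 left.
P39: +120 to 140 (cap) — 260 left.
Give P31 100 more to hit its cap of 120 — 160 left.
P27: +160 (room for 170) → 190. Pool exhausted.
Total = 160×190 + 190×140 + 180×120 + 230×150 + 140×20 = 115900.

115900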